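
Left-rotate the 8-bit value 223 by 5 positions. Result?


Rotate 0b11011111 left by 5 (8-bit) = 0b11111011 = 251

251


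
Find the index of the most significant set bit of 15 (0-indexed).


0b1111. Highest set bit at position 3

3


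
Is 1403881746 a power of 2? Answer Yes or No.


0b1010011101011011000100100010010. Multiple bits set => No

No


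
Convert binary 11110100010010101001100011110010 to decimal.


11110100010010101001100011110010 in decimal = 4098529522

4098529522


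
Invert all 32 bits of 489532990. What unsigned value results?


489532990 ^ 4294967295 = 3805434305

3805434305


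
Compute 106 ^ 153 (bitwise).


0b1101010 ^ 0b10011001 = 0b11110011 = 243

243


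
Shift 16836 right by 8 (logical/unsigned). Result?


0b100000111000100 >> 8 = 0b1000001 = 65

65


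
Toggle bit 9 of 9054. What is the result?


9054 ^ (1 << 9) = 9054 ^ 512 = 8542

8542


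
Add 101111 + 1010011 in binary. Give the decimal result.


101111 + 1010011 = 10000010 = 130

130


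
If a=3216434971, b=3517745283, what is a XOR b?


3216434971 ^ 3517745283 = 1847226264

1847226264


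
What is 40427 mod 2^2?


40427 & 3 = 3

3


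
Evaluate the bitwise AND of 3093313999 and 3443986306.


0b10111000011000000011100111001111 & 0b11001101010001110000111110000010 = 0b10001000010000000000100110000010 = 2285898114

2285898114


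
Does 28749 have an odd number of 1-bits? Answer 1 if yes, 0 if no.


0b111000001001101 has 7 ones => parity 1

1


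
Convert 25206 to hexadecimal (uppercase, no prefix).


25206 = 6276 hex

6276


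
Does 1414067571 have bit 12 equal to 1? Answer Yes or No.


0b1010100010010001111010101110011, bit 12 = 1. Yes

Yes


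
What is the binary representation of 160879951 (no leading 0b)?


160879951 = 1001100101101101010101001111 in binary

1001100101101101010101001111


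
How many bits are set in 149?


0b10010101 has 4 set bits

4


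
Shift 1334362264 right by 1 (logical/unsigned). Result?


0b1001111100010001100000010011000 >> 1 = 0b100111110001000110000001001100 = 667181132

667181132


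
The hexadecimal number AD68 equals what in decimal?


AD68 hex = 44392 decimal

44392


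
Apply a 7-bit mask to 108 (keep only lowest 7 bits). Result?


108 & 127 = 108

108


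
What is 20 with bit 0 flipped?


20 ^ (1 << 0) = 20 ^ 1 = 21

21


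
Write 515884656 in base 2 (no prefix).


515884656 = 11110101111111100011001110000 in binary

11110101111111100011001110000


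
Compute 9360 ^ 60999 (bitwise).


0b10010010010000 ^ 0b1110111001000111 = 0b1100101011010111 = 51927

51927


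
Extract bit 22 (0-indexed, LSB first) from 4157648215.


0b11110111110100001010110101010111, position 22 = 1

1


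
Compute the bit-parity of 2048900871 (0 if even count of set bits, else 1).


0b1111010000111111011111100000111 has 20 ones => parity 0

0


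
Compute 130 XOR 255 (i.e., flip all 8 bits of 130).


130 ^ 255 = 125

125


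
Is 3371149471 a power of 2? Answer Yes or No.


0b11001000111011111010100010011111. Multiple bits set => No

No


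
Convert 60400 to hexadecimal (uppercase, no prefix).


60400 = EBF0 hex

EBF0


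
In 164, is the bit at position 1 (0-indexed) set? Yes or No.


0b10100100, bit 1 = 0. No

No


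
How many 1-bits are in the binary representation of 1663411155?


0b1100011001001011010001111010011 has 16 set bits

16


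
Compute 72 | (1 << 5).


72 | (1 << 5) = 72 | 32 = 104

104


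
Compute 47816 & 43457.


0b1011101011001000 & 0b1010100111000001 = 0b1010100011000000 = 43200

43200


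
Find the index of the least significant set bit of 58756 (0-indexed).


0b1110010110000100. Lowest set bit at position 2

2


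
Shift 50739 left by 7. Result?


0b1100011000110011 << 7 = 0b11000110001100110000000 = 6494592

6494592


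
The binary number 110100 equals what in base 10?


110100 in decimal = 52

52


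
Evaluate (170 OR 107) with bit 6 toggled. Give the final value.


Step 1: 170 | 107 = 235
Step 2: 235 ^ (1 << 6) = 235 ^ 64 = 171

171


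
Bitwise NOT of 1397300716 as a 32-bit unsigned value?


~0b1010011010010010001110111101100 = 0b10101100101101101110001000010011 = 2897666579 (32-bit unsigned)

2897666579


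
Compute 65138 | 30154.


0b1111111001110010 | 0b111010111001010 = 0b1111111111111010 = 65530

65530


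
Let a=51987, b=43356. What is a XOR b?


51987 ^ 43356 = 25167

25167


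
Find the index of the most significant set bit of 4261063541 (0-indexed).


0b11111101111110101010101101110101. Highest set bit at position 31

31


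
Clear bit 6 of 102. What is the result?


102 & ~(1 << 6) = 38

38


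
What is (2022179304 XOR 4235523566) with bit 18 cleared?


Step 1: 2022179304 ^ 4235523566 = 2231170054
Step 2: 2231170054 & ~(1 << 18) = 2230907910

2230907910


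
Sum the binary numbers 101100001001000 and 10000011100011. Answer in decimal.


101100001001000 + 10000011100011 = 111100100101011 = 31019

31019


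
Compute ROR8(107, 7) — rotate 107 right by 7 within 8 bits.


Rotate 0b1101011 right by 7 (8-bit) = 0b11010110 = 214

214


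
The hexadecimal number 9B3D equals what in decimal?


9B3D hex = 39741 decimal

39741


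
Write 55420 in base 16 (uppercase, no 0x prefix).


55420 = D87C hex

D87C


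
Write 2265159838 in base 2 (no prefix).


2265159838 = 10000111000000111001100010011110 in binary

10000111000000111001100010011110


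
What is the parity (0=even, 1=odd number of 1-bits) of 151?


0b10010111 has 5 ones => parity 1

1


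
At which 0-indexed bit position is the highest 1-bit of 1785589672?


0b1101010011011011110111110101000. Highest set bit at position 30

30


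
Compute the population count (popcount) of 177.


0b10110001 has 4 set bits

4


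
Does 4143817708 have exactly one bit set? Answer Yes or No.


0b11110110111111011010001111101100. Multiple bits set => No

No


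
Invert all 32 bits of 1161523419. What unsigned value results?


1161523419 ^ 4294967295 = 3133443876

3133443876


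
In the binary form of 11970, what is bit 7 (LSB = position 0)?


0b10111011000010, position 7 = 1

1


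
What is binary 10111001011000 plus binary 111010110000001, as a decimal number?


10111001011000 + 111010110000001 = 1010001111011001 = 41945

41945


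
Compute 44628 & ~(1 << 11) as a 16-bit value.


44628 & ~(1 << 11) = 42580

42580


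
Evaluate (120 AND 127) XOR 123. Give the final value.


Step 1: 120 & 127 = 120
Step 2: 120 ^ 123 = 3

3


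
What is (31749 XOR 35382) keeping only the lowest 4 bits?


Step 1: 31749 ^ 35382 = 63027
Step 2: 63027 & 15 = 3

3


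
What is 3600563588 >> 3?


0b11010110100111000011110110000100 >> 3 = 0b11010110100111000011110110000 = 450070448

450070448


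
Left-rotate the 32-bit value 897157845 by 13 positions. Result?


Rotate 0b110101011110011000101011010101 left by 13 (32-bit) = 0b110001010110101010011010101111 = 828024495

828024495


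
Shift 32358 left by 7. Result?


0b111111001100110 << 7 = 0b1111110011001100000000 = 4141824

4141824


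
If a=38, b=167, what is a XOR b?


38 ^ 167 = 129

129


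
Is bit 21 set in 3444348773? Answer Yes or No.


0b11001101010011001001011101100101, bit 21 = 0. No

No


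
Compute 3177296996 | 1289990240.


0b10111101011000011011010001100100 | 0b1001100111000111011000001100000 = 0b11111101111000111011010001100100 = 4259558500

4259558500


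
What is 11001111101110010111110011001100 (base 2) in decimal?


11001111101110010111110011001100 in decimal = 3485039820

3485039820


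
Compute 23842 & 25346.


0b101110100100010 & 0b110001100000010 = 0b100000100000010 = 16642

16642


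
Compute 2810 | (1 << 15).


2810 | (1 << 15) = 2810 | 32768 = 35578

35578


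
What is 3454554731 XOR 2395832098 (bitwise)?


0b11001101111010000101001001101011 ^ 0b10001110110011010111111100100010 = 0b1000011001001010010110101001001 = 1126509897

1126509897


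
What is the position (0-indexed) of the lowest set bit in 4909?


0b1001100101101. Lowest set bit at position 0

0


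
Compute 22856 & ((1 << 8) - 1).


22856 & 255 = 72

72


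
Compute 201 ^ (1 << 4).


201 ^ (1 << 4) = 201 ^ 16 = 217

217


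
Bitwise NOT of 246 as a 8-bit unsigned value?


~0b11110110 = 0b1001 = 9 (8-bit unsigned)

9


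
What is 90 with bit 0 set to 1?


90 | (1 << 0) = 90 | 1 = 91

91


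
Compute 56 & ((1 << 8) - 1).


56 & 255 = 56

56


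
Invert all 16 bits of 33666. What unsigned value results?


33666 ^ 65535 = 31869

31869


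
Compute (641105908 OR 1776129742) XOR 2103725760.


Step 1: 641105908 | 1776129742 = 1879048190
Step 2: 1879048190 ^ 2103725760 = 312193342

312193342


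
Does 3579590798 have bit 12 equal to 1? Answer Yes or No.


0b11010101010111000011100010001110, bit 12 = 1. Yes

Yes


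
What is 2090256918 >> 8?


0b1111100100101101100101000010110 >> 8 = 0b11111001001011011001010 = 8165066

8165066


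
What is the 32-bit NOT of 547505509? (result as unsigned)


~0b100000101000100100010101100101 = 0b11011111010111011011101010011010 = 3747461786 (32-bit unsigned)

3747461786


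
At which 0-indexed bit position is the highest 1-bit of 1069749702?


0b111111110000110001010111000110. Highest set bit at position 29

29


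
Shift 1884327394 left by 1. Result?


0b1110000010100001000110111100010 << 1 = 0b11100000101000010001101111000100 = 3768654788

3768654788


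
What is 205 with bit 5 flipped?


205 ^ (1 << 5) = 205 ^ 32 = 237

237


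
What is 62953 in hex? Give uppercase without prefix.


62953 = F5E9 hex

F5E9


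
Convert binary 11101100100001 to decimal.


11101100100001 in decimal = 15137

15137


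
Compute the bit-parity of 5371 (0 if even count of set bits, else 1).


0b1010011111011 has 9 ones => parity 1

1


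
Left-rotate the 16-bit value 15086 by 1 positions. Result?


Rotate 0b11101011101110 left by 1 (16-bit) = 0b111010111011100 = 30172

30172


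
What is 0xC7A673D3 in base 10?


C7A673D3 hex = 3349574611 decimal

3349574611


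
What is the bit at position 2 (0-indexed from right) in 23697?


0b101110010010001, position 2 = 0

0


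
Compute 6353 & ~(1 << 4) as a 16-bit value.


6353 & ~(1 << 4) = 6337

6337


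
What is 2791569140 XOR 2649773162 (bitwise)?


0b10100110011000111111011011110100 ^ 0b10011101111100000101010001101010 = 0b111011100100111010001010011110 = 999531166

999531166


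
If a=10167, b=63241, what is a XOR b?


10167 ^ 63241 = 53438

53438


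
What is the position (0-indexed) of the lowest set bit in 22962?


0b101100110110010. Lowest set bit at position 1

1


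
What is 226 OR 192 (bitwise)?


0b11100010 | 0b11000000 = 0b11100010 = 226

226


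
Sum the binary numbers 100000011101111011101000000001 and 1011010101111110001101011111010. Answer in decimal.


100000011101111011101000000001 + 1011010101111110001101011111010 = 1111011001101101101010011111011 = 2067191035

2067191035


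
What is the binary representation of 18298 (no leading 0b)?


18298 = 100011101111010 in binary

100011101111010


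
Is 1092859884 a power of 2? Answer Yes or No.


0b1000001001000111011011111101100. Multiple bits set => No

No


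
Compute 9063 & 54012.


0b10001101100111 & 0b1101001011111100 = 0b1001100100 = 612

612


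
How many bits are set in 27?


0b11011 has 4 set bits

4


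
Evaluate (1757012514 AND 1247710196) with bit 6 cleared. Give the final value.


Step 1: 1757012514 & 1247710196 = 1209565728
Step 2: 1209565728 & ~(1 << 6) = 1209565728

1209565728


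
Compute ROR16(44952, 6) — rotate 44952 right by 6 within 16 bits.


Rotate 0b1010111110011000 right by 6 (16-bit) = 0b110001010111110 = 25278

25278


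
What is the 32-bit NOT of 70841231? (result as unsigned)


~0b100001110001111001110001111 = 0b11111011110001110000110001110000 = 4224126064 (32-bit unsigned)

4224126064


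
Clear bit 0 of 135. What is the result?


135 & ~(1 << 0) = 134

134


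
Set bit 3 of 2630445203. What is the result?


2630445203 | (1 << 3) = 2630445203 | 8 = 2630445211

2630445211


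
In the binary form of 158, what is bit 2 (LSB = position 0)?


0b10011110, position 2 = 1

1


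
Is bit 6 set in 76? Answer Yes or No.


0b1001100, bit 6 = 1. Yes

Yes


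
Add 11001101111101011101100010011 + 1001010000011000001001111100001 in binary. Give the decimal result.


11001101111101011101100010011 + 1001010000011000001001111100001 = 1100011110010101100111011110100 = 1674235636

1674235636


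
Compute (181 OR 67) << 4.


Step 1: 181 | 67 = 247
Step 2: 247 << 4 = 3952

3952


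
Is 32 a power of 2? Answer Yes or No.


0b100000. Only one bit set => Yes

Yes


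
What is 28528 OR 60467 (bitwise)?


0b110111101110000 | 0b1110110000110011 = 0b1110111101110011 = 61299

61299


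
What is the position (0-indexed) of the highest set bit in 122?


0b1111010. Highest set bit at position 6

6


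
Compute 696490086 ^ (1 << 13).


696490086 ^ (1 << 13) = 696490086 ^ 8192 = 696498278

696498278


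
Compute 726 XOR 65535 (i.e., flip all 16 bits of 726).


726 ^ 65535 = 64809

64809


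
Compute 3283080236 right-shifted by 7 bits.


0b11000011101011111101010000101100 >> 7 = 0b1100001110101111110101000 = 25649064

25649064


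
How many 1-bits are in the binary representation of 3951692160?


0b11101011100010100000100110000000 has 12 set bits

12


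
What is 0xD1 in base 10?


D1 hex = 209 decimal

209


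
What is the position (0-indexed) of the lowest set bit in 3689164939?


0b11011011111001000011000010001011. Lowest set bit at position 0

0


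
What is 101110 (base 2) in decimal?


101110 in decimal = 46

46


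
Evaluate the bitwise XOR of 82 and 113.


0b1010010 ^ 0b1110001 = 0b100011 = 35

35


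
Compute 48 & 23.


0b110000 & 0b10111 = 0b10000 = 16

16


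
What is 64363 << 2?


0b1111101101101011 << 2 = 0b111110110110101100 = 257452

257452


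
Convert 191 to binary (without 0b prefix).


191 = 10111111 in binary

10111111


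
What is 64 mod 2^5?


64 & 31 = 0

0


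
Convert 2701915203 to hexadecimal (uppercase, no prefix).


2701915203 = A10BF443 hex

A10BF443


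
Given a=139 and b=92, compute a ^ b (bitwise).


139 ^ 92 = 215

215


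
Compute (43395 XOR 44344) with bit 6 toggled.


Step 1: 43395 ^ 44344 = 1211
Step 2: 1211 ^ (1 << 6) = 1211 ^ 64 = 1275

1275


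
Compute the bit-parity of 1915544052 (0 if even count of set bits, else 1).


0b1110010001011001110000111110100 has 16 ones => parity 0

0


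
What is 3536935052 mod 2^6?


3536935052 & 63 = 12

12


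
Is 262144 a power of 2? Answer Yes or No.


0b1000000000000000000. Only one bit set => Yes

Yes


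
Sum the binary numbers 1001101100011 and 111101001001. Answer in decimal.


1001101100011 + 111101001001 = 10001010101100 = 8876

8876


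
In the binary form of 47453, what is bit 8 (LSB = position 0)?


0b1011100101011101, position 8 = 1

1


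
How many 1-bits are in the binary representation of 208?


0b11010000 has 3 set bits

3


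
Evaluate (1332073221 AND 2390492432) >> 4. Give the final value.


Step 1: 1332073221 & 2390492432 = 241434880
Step 2: 241434880 >> 4 = 15089680

15089680


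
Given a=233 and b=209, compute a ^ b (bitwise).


233 ^ 209 = 56

56


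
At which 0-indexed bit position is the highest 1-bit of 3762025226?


0b11100000001110111111001100001010. Highest set bit at position 31

31


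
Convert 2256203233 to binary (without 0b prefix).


2256203233 = 10000110011110101110110111100001 in binary

10000110011110101110110111100001


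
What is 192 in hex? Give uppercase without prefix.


192 = C0 hex

C0


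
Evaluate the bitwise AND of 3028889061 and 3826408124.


0b10110100100010010010110111100101 & 0b11100100000100100101101010111100 = 0b10100100000000000000100010100100 = 2751465636

2751465636


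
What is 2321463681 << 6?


0b10001010010111101011100110000001 << 6 = 0b10001010010111101011100110000001000000 = 148573675584

148573675584


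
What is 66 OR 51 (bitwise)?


0b1000010 | 0b110011 = 0b1110011 = 115

115


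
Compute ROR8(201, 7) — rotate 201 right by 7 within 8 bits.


Rotate 0b11001001 right by 7 (8-bit) = 0b10010011 = 147

147


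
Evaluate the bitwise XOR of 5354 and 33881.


0b1010011101010 ^ 0b1000010001011001 = 0b1001000010110011 = 37043

37043


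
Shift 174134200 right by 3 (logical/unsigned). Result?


0b1010011000010001001110111000 >> 3 = 0b1010011000010001001110111 = 21766775

21766775


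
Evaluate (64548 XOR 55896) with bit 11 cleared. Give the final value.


Step 1: 64548 ^ 55896 = 9852
Step 2: 9852 & ~(1 << 11) = 9852

9852


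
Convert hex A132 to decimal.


A132 hex = 41266 decimal

41266


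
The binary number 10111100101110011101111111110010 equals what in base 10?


10111100101110011101111111110010 in decimal = 3166298098

3166298098


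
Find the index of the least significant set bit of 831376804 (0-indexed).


0b110001100011011100110110100100. Lowest set bit at position 2

2


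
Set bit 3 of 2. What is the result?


2 | (1 << 3) = 2 | 8 = 10

10


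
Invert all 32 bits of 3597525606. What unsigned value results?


3597525606 ^ 4294967295 = 697441689

697441689


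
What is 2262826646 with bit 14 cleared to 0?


2262826646 & ~(1 << 14) = 2262810262

2262810262


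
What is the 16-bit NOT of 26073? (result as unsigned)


~0b110010111011001 = 0b1001101000100110 = 39462 (16-bit unsigned)

39462


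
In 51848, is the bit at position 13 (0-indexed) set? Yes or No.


0b1100101010001000, bit 13 = 0. No

No


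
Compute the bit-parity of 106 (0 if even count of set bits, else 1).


0b1101010 has 4 ones => parity 0

0


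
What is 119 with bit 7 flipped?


119 ^ (1 << 7) = 119 ^ 128 = 247

247


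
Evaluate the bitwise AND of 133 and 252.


0b10000101 & 0b11111100 = 0b10000100 = 132

132


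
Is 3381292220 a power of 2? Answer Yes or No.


0b11001001100010100110110010111100. Multiple bits set => No

No


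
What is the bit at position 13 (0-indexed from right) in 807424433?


0b110000001000000101000110110001, position 13 = 0

0


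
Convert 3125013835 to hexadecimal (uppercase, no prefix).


3125013835 = BA43ED4B hex

BA43ED4B


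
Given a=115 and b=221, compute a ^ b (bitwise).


115 ^ 221 = 174

174


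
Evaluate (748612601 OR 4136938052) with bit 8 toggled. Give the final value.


Step 1: 748612601 | 4136938052 = 4271827965
Step 2: 4271827965 ^ (1 << 8) = 4271827965 ^ 256 = 4271827709

4271827709


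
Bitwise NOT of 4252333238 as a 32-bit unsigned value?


~0b11111101011101010111010010110110 = 0b10100010101000101101001001 = 42634057 (32-bit unsigned)

42634057


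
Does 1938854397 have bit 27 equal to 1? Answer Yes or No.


0b1110011100100001001000111111101, bit 27 = 0. No

No


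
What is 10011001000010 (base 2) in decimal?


10011001000010 in decimal = 9794

9794


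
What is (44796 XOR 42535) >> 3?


Step 1: 44796 ^ 42535 = 2267
Step 2: 2267 >> 3 = 283

283


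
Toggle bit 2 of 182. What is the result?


182 ^ (1 << 2) = 182 ^ 4 = 178

178


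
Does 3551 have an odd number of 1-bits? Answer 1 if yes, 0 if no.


0b110111011111 has 10 ones => parity 0

0


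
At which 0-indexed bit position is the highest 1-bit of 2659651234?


0b10011110100001110000111010100010. Highest set bit at position 31

31


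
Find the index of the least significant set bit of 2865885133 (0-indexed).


0b10101010110100011110111111001101. Lowest set bit at position 0

0


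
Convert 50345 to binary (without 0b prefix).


50345 = 1100010010101001 in binary

1100010010101001


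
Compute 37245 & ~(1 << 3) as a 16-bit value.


37245 & ~(1 << 3) = 37237

37237


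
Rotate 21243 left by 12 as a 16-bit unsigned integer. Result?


Rotate 0b101001011111011 left by 12 (16-bit) = 0b1011010100101111 = 46383

46383


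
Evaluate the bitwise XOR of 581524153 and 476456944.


0b100010101010010101101010111001 ^ 0b11100011001100010011111110000 = 0b111110110011110111110101001001 = 1053785417

1053785417


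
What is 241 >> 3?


0b11110001 >> 3 = 0b11110 = 30

30


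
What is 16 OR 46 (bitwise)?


0b10000 | 0b101110 = 0b111110 = 62

62


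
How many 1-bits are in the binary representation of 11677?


0b10110110011101 has 9 set bits

9


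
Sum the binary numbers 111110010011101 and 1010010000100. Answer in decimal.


111110010011101 + 1010010000100 = 1001000100100001 = 37153

37153


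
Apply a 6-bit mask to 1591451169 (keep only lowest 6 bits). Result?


1591451169 & 63 = 33

33


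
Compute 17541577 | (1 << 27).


17541577 | (1 << 27) = 17541577 | 134217728 = 151759305

151759305


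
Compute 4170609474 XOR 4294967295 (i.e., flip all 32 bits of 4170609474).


4170609474 ^ 4294967295 = 124357821

124357821


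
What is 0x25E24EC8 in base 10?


25E24EC8 hex = 635588296 decimal

635588296


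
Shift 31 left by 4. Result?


0b11111 << 4 = 0b111110000 = 496

496


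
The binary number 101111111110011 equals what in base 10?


101111111110011 in decimal = 24563

24563


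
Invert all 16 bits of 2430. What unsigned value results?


2430 ^ 65535 = 63105

63105


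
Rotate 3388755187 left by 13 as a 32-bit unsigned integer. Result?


Rotate 0b11001001111111000100110011110011 left by 13 (32-bit) = 0b10001001100111100111100100111111 = 2308864319

2308864319


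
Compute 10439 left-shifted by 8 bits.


0b10100011000111 << 8 = 0b1010001100011100000000 = 2672384

2672384


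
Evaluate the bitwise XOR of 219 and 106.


0b11011011 ^ 0b1101010 = 0b10110001 = 177

177


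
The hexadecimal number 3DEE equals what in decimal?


3DEE hex = 15854 decimal

15854


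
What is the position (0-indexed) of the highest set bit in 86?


0b1010110. Highest set bit at position 6

6


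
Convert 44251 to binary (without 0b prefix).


44251 = 1010110011011011 in binary

1010110011011011


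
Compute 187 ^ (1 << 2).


187 ^ (1 << 2) = 187 ^ 4 = 191

191


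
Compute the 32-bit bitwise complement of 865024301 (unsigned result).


~0b110011100011110011100100101101 = 0b11001100011100001100011011010010 = 3429942994 (32-bit unsigned)

3429942994


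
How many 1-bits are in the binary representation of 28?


0b11100 has 3 set bits

3


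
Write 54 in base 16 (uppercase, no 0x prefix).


54 = 36 hex

36


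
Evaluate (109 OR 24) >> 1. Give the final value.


Step 1: 109 | 24 = 125
Step 2: 125 >> 1 = 62

62


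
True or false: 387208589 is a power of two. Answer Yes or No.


0b10111000101000101010110001101. Multiple bits set => No

No


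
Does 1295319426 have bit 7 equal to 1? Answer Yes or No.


0b1001101001101010000000110000010, bit 7 = 1. Yes

Yes


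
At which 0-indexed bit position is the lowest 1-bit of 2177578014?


0b10000001110010110011010000011110. Lowest set bit at position 1

1


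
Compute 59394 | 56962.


0b1110100000000010 | 0b1101111010000010 = 0b1111111010000010 = 65154

65154


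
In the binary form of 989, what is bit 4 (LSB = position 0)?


0b1111011101, position 4 = 1

1


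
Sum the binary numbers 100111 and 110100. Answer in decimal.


100111 + 110100 = 1011011 = 91

91


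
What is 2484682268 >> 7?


0b10010100000110010011111000011100 >> 7 = 0b1001010000011001001111100 = 19411580

19411580


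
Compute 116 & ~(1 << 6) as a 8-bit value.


116 & ~(1 << 6) = 52

52


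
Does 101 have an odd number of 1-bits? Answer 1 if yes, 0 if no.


0b1100101 has 4 ones => parity 0

0


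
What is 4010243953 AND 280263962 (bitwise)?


0b11101111000001110111011101110001 & 0b10000101101000111110100011010 = 0b1000111010100010000 = 292112

292112


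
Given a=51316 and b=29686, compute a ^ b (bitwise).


51316 ^ 29686 = 48002

48002


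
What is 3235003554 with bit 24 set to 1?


3235003554 | (1 << 24) = 3235003554 | 16777216 = 3251780770

3251780770


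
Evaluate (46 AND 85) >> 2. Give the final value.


Step 1: 46 & 85 = 4
Step 2: 4 >> 2 = 1

1


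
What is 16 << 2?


0b10000 << 2 = 0b1000000 = 64

64


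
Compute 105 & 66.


0b1101001 & 0b1000010 = 0b1000000 = 64

64


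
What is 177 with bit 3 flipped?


177 ^ (1 << 3) = 177 ^ 8 = 185

185


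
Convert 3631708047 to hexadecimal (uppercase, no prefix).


3631708047 = D877778F hex

D877778F


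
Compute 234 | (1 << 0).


234 | (1 << 0) = 234 | 1 = 235

235


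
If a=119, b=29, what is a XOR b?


119 ^ 29 = 106

106


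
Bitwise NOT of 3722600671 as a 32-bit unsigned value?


~0b11011101111000100110000011011111 = 0b100010000111011001111100100000 = 572366624 (32-bit unsigned)

572366624


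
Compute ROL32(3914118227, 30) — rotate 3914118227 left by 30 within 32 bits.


Rotate 0b11101001010011001011010001010011 left by 30 (32-bit) = 0b11111010010100110010110100010100 = 4199755028

4199755028


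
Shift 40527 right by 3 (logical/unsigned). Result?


0b1001111001001111 >> 3 = 0b1001111001001 = 5065

5065


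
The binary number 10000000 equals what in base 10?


10000000 in decimal = 128

128


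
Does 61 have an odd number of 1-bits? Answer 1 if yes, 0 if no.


0b111101 has 5 ones => parity 1

1


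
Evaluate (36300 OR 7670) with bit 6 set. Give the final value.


Step 1: 36300 | 7670 = 40446
Step 2: 40446 | (1 << 6) = 40446 | 64 = 40446

40446


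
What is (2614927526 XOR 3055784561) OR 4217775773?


Step 1: 2614927526 ^ 3055784561 = 771699415
Step 2: 771699415 | 4217775773 = 4294915807

4294915807


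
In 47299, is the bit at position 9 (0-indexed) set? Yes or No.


0b1011100011000011, bit 9 = 0. No

No


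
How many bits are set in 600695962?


0b100011110011011110010010011010 has 16 set bits

16


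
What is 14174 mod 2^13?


14174 & 8191 = 5982

5982


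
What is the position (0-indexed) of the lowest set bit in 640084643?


0b100110001001101110101010100011. Lowest set bit at position 0

0


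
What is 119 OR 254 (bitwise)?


0b1110111 | 0b11111110 = 0b11111111 = 255

255


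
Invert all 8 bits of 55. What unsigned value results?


55 ^ 255 = 200

200


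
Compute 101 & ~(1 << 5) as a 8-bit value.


101 & ~(1 << 5) = 69

69


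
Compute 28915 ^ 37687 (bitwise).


0b111000011110011 ^ 0b1001001100110111 = 0b1110001111000100 = 58308

58308


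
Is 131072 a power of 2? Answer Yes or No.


0b100000000000000000. Only one bit set => Yes

Yes


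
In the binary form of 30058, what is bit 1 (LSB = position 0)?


0b111010101101010, position 1 = 1

1


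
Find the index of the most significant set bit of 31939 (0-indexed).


0b111110011000011. Highest set bit at position 14

14


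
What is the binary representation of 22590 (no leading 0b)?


22590 = 101100000111110 in binary

101100000111110


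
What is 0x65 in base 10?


65 hex = 101 decimal

101


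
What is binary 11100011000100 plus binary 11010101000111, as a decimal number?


11100011000100 + 11010101000111 = 110111000001011 = 28171

28171


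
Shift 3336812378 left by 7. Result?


0b11000110111000111011011101011010 << 7 = 0b110001101110001110110111010110100000000 = 427111984384

427111984384


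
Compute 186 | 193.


0b10111010 | 0b11000001 = 0b11111011 = 251

251


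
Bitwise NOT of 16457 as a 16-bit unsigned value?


~0b100000001001001 = 0b1011111110110110 = 49078 (16-bit unsigned)

49078


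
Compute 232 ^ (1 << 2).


232 ^ (1 << 2) = 232 ^ 4 = 236

236


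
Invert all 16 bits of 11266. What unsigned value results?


11266 ^ 65535 = 54269

54269


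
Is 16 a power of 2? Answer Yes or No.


0b10000. Only one bit set => Yes

Yes


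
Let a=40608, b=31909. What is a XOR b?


40608 ^ 31909 = 57861

57861


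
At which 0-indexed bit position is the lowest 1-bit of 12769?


0b11000111100001. Lowest set bit at position 0

0


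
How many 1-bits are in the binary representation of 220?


0b11011100 has 5 set bits

5


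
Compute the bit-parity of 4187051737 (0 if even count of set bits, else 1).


0b11111001100100010101011011011001 has 18 ones => parity 0

0


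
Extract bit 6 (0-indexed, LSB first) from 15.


0b1111, position 6 = 0

0


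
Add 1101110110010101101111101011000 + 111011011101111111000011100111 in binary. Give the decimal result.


1101110110010101101111101011000 + 111011011101111111000011100111 = 10101010010000101101000000111111 = 2856505407

2856505407


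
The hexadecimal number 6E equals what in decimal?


6E hex = 110 decimal

110


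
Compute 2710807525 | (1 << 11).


2710807525 | (1 << 11) = 2710807525 | 2048 = 2710809573

2710809573


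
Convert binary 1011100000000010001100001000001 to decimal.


1011100000000010001100001000001 in decimal = 1543575617

1543575617


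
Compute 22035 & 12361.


0b101011000010011 & 0b11000001001001 = 0b1000000000001 = 4097

4097


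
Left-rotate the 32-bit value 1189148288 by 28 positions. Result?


Rotate 0b1000110111000001111011010000000 left by 28 (32-bit) = 0b100011011100000111101101000 = 74321768

74321768


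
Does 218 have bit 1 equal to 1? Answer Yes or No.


0b11011010, bit 1 = 1. Yes

Yes


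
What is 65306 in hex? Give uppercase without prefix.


65306 = FF1A hex

FF1A


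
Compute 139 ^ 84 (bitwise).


0b10001011 ^ 0b1010100 = 0b11011111 = 223

223


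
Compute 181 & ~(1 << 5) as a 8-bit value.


181 & ~(1 << 5) = 149

149


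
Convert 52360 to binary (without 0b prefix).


52360 = 1100110010001000 in binary

1100110010001000


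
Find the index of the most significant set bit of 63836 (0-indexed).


0b1111100101011100. Highest set bit at position 15

15


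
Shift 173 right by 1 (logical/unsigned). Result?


0b10101101 >> 1 = 0b1010110 = 86

86


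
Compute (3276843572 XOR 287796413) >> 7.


Step 1: 3276843572 ^ 287796413 = 3531064969
Step 2: 3531064969 >> 7 = 27586445

27586445


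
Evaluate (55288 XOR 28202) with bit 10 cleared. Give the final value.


Step 1: 55288 ^ 28202 = 47570
Step 2: 47570 & ~(1 << 10) = 47570

47570


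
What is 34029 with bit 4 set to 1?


34029 | (1 << 4) = 34029 | 16 = 34045

34045


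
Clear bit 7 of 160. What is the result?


160 & ~(1 << 7) = 32

32


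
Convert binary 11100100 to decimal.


11100100 in decimal = 228

228


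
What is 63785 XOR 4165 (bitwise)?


0b1111100100101001 ^ 0b1000001000101 = 0b1110100101101100 = 59756

59756


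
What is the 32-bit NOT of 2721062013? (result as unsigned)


~0b10100010001100000001110001111101 = 0b1011101110011111110001110000010 = 1573905282 (32-bit unsigned)

1573905282


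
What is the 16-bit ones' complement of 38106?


38106 ^ 65535 = 27429

27429


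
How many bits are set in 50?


0b110010 has 3 set bits

3


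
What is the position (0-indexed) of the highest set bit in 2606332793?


0b10011011010110010111101101111001. Highest set bit at position 31

31


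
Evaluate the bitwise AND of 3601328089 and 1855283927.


0b11010110101001111110011111011001 & 0b1101110100101010110001011010111 = 0b1000110100001010110001011010001 = 1183146705

1183146705


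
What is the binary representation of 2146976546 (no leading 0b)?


2146976546 = 1111111111110000100001100100010 in binary

1111111111110000100001100100010


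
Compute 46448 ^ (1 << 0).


46448 ^ (1 << 0) = 46448 ^ 1 = 46449

46449


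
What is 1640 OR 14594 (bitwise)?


0b11001101000 | 0b11100100000010 = 0b11111101101010 = 16234

16234


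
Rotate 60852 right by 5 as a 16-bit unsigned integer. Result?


Rotate 0b1110110110110100 right by 5 (16-bit) = 0b1010011101101101 = 42861

42861


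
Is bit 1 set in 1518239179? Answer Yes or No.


0b1011010011111100111110111001011, bit 1 = 1. Yes

Yes


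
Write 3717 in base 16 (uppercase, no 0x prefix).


3717 = E85 hex

E85


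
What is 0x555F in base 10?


555F hex = 21855 decimal

21855


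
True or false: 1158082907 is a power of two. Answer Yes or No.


0b1000101000001101111000101011011. Multiple bits set => No

No


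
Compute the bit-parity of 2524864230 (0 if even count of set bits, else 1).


0b10010110011111100101111011100110 has 20 ones => parity 0

0


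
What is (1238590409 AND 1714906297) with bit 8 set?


Step 1: 1238590409 & 1714906297 = 1075011721
Step 2: 1075011721 | (1 << 8) = 1075011721 | 256 = 1075011977

1075011977


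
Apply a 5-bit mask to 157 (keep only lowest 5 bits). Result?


157 & 31 = 29

29


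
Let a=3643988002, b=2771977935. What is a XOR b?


3643988002 ^ 2771977935 = 2081152749

2081152749


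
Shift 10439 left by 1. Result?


0b10100011000111 << 1 = 0b101000110001110 = 20878

20878


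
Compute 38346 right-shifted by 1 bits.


0b1001010111001010 >> 1 = 0b100101011100101 = 19173

19173


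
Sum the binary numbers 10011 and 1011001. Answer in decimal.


10011 + 1011001 = 1101100 = 108

108


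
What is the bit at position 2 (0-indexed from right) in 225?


0b11100001, position 2 = 0

0


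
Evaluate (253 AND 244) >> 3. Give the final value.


Step 1: 253 & 244 = 244
Step 2: 244 >> 3 = 30

30


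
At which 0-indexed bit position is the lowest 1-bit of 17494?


0b100010001010110. Lowest set bit at position 1

1


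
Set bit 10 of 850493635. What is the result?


850493635 | (1 << 10) = 850493635 | 1024 = 850494659

850494659


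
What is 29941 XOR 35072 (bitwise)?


0b111010011110101 ^ 0b1000100100000000 = 0b1111110111110101 = 65013

65013


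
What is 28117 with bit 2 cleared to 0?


28117 & ~(1 << 2) = 28113

28113


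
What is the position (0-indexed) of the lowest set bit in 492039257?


0b11101010100111110110001011001. Lowest set bit at position 0

0


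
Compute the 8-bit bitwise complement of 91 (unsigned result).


~0b1011011 = 0b10100100 = 164 (8-bit unsigned)

164


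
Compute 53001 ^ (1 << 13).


53001 ^ (1 << 13) = 53001 ^ 8192 = 61193

61193


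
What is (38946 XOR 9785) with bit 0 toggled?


Step 1: 38946 ^ 9785 = 48667
Step 2: 48667 ^ (1 << 0) = 48667 ^ 1 = 48666

48666


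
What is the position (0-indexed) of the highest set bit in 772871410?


0b101110000100010001010011110010. Highest set bit at position 29

29


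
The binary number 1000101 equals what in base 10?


1000101 in decimal = 69

69


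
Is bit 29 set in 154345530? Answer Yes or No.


0b1001001100110010000000111010, bit 29 = 0. No

No


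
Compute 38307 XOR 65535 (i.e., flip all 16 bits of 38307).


38307 ^ 65535 = 27228

27228


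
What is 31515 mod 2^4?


31515 & 15 = 11

11


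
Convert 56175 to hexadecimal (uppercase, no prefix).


56175 = DB6F hex

DB6F


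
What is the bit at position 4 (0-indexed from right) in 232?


0b11101000, position 4 = 0

0


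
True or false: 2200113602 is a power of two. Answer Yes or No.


0b10000011001000110001000111000010. Multiple bits set => No

No


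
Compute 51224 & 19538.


0b1100100000011000 & 0b100110001010010 = 0b100100000010000 = 18448

18448


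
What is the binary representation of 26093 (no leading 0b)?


26093 = 110010111101101 in binary

110010111101101


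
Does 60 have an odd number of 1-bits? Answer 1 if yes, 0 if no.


0b111100 has 4 ones => parity 0

0


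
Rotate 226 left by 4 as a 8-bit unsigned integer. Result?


Rotate 0b11100010 left by 4 (8-bit) = 0b101110 = 46

46


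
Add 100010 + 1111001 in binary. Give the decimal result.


100010 + 1111001 = 10011011 = 155

155


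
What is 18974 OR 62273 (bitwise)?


0b100101000011110 | 0b1111001101000001 = 0b1111101101011111 = 64351

64351


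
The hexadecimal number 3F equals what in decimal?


3F hex = 63 decimal

63


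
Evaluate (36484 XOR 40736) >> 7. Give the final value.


Step 1: 36484 ^ 40736 = 4516
Step 2: 4516 >> 7 = 35

35


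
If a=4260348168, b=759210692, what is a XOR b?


4260348168 ^ 759210692 = 3501155276

3501155276


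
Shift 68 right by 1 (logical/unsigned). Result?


0b1000100 >> 1 = 0b100010 = 34

34


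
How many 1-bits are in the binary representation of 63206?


0b1111011011100110 has 11 set bits

11


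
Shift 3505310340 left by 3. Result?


0b11010000111011101100101010000100 << 3 = 0b11010000111011101100101010000100000 = 28042482720

28042482720


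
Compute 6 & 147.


0b110 & 0b10010011 = 0b10 = 2

2


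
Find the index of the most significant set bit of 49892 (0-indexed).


0b1100001011100100. Highest set bit at position 15

15


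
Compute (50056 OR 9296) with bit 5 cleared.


Step 1: 50056 | 9296 = 59352
Step 2: 59352 & ~(1 << 5) = 59352

59352


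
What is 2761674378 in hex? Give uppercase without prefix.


2761674378 = A49BCE8A hex

A49BCE8A


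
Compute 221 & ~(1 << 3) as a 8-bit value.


221 & ~(1 << 3) = 213

213


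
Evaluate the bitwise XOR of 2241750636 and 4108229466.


0b10000101100111100110011001101100 ^ 0b11110100110111101001101101011010 = 0b1110001010000001111110100110110 = 1900084534

1900084534


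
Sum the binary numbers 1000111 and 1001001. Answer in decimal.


1000111 + 1001001 = 10010000 = 144

144


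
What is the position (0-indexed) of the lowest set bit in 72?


0b1001000. Lowest set bit at position 3

3


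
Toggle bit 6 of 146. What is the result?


146 ^ (1 << 6) = 146 ^ 64 = 210

210


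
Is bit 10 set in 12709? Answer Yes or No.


0b11000110100101, bit 10 = 0. No

No


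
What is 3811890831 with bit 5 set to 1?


3811890831 | (1 << 5) = 3811890831 | 32 = 3811890863

3811890863


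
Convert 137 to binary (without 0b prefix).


137 = 10001001 in binary

10001001


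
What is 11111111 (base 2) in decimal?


11111111 in decimal = 255

255


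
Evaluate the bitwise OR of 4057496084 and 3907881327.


0b11110001110110000111101000010100 | 0b11101000111011011000100101101111 = 0b11111001111111011111101101111111 = 4194171775

4194171775


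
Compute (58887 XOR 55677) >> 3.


Step 1: 58887 ^ 55677 = 16250
Step 2: 16250 >> 3 = 2031

2031


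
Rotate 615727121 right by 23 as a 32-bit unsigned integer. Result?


Rotate 0b100100101100110100000000010001 right by 23 (32-bit) = 0b1100110100000000010001001001001 = 1719673417

1719673417
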